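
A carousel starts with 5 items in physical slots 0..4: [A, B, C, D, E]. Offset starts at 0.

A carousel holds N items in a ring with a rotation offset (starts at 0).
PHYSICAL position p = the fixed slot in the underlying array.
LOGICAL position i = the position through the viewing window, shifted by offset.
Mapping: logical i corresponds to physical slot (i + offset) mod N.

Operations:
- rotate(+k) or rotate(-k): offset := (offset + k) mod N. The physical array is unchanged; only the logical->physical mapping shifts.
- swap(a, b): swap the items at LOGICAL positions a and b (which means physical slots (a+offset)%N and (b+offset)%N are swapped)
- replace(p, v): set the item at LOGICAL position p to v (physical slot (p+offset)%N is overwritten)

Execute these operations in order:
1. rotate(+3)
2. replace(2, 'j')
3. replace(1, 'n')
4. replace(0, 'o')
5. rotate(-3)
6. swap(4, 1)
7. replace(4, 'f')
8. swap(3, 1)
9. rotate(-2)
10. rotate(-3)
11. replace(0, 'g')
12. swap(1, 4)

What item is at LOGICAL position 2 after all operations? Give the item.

After op 1 (rotate(+3)): offset=3, physical=[A,B,C,D,E], logical=[D,E,A,B,C]
After op 2 (replace(2, 'j')): offset=3, physical=[j,B,C,D,E], logical=[D,E,j,B,C]
After op 3 (replace(1, 'n')): offset=3, physical=[j,B,C,D,n], logical=[D,n,j,B,C]
After op 4 (replace(0, 'o')): offset=3, physical=[j,B,C,o,n], logical=[o,n,j,B,C]
After op 5 (rotate(-3)): offset=0, physical=[j,B,C,o,n], logical=[j,B,C,o,n]
After op 6 (swap(4, 1)): offset=0, physical=[j,n,C,o,B], logical=[j,n,C,o,B]
After op 7 (replace(4, 'f')): offset=0, physical=[j,n,C,o,f], logical=[j,n,C,o,f]
After op 8 (swap(3, 1)): offset=0, physical=[j,o,C,n,f], logical=[j,o,C,n,f]
After op 9 (rotate(-2)): offset=3, physical=[j,o,C,n,f], logical=[n,f,j,o,C]
After op 10 (rotate(-3)): offset=0, physical=[j,o,C,n,f], logical=[j,o,C,n,f]
After op 11 (replace(0, 'g')): offset=0, physical=[g,o,C,n,f], logical=[g,o,C,n,f]
After op 12 (swap(1, 4)): offset=0, physical=[g,f,C,n,o], logical=[g,f,C,n,o]

Answer: C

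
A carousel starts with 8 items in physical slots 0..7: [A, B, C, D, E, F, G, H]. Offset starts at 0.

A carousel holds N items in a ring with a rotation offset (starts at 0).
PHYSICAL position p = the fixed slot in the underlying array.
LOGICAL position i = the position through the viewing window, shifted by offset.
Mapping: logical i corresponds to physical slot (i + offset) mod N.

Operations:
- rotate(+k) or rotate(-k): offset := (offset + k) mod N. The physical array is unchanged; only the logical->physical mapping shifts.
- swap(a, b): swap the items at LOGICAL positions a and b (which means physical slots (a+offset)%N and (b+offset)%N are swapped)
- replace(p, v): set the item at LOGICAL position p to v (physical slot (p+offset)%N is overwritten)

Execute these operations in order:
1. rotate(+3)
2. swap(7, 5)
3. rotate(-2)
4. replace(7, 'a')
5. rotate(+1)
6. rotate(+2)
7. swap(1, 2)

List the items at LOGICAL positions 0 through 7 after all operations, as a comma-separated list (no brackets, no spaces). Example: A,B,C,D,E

Answer: E,G,F,H,a,B,A,D

Derivation:
After op 1 (rotate(+3)): offset=3, physical=[A,B,C,D,E,F,G,H], logical=[D,E,F,G,H,A,B,C]
After op 2 (swap(7, 5)): offset=3, physical=[C,B,A,D,E,F,G,H], logical=[D,E,F,G,H,C,B,A]
After op 3 (rotate(-2)): offset=1, physical=[C,B,A,D,E,F,G,H], logical=[B,A,D,E,F,G,H,C]
After op 4 (replace(7, 'a')): offset=1, physical=[a,B,A,D,E,F,G,H], logical=[B,A,D,E,F,G,H,a]
After op 5 (rotate(+1)): offset=2, physical=[a,B,A,D,E,F,G,H], logical=[A,D,E,F,G,H,a,B]
After op 6 (rotate(+2)): offset=4, physical=[a,B,A,D,E,F,G,H], logical=[E,F,G,H,a,B,A,D]
After op 7 (swap(1, 2)): offset=4, physical=[a,B,A,D,E,G,F,H], logical=[E,G,F,H,a,B,A,D]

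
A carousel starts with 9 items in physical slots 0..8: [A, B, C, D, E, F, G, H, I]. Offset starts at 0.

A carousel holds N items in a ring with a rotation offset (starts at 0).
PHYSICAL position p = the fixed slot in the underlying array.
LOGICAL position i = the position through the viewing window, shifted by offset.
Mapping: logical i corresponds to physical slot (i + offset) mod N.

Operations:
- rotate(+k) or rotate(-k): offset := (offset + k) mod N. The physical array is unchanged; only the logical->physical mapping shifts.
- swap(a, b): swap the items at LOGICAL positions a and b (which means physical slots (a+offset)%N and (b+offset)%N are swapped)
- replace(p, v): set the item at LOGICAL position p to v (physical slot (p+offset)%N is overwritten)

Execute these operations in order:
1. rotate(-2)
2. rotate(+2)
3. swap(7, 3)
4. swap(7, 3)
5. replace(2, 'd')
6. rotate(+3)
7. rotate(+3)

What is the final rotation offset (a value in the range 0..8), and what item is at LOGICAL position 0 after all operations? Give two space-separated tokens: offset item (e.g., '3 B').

Answer: 6 G

Derivation:
After op 1 (rotate(-2)): offset=7, physical=[A,B,C,D,E,F,G,H,I], logical=[H,I,A,B,C,D,E,F,G]
After op 2 (rotate(+2)): offset=0, physical=[A,B,C,D,E,F,G,H,I], logical=[A,B,C,D,E,F,G,H,I]
After op 3 (swap(7, 3)): offset=0, physical=[A,B,C,H,E,F,G,D,I], logical=[A,B,C,H,E,F,G,D,I]
After op 4 (swap(7, 3)): offset=0, physical=[A,B,C,D,E,F,G,H,I], logical=[A,B,C,D,E,F,G,H,I]
After op 5 (replace(2, 'd')): offset=0, physical=[A,B,d,D,E,F,G,H,I], logical=[A,B,d,D,E,F,G,H,I]
After op 6 (rotate(+3)): offset=3, physical=[A,B,d,D,E,F,G,H,I], logical=[D,E,F,G,H,I,A,B,d]
After op 7 (rotate(+3)): offset=6, physical=[A,B,d,D,E,F,G,H,I], logical=[G,H,I,A,B,d,D,E,F]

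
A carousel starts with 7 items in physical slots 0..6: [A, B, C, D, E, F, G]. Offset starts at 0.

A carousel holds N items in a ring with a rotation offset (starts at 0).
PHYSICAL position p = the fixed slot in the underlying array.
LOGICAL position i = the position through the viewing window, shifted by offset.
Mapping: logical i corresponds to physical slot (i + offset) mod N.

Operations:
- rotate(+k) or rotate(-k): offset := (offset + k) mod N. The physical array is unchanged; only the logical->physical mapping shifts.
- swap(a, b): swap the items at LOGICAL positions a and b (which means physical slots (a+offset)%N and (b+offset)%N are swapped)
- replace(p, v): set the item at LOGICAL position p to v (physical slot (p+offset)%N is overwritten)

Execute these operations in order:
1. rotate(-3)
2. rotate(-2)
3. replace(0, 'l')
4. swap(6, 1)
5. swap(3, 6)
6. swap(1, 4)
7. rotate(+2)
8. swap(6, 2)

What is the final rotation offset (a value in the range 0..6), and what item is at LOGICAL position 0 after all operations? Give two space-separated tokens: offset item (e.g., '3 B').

Answer: 4 E

Derivation:
After op 1 (rotate(-3)): offset=4, physical=[A,B,C,D,E,F,G], logical=[E,F,G,A,B,C,D]
After op 2 (rotate(-2)): offset=2, physical=[A,B,C,D,E,F,G], logical=[C,D,E,F,G,A,B]
After op 3 (replace(0, 'l')): offset=2, physical=[A,B,l,D,E,F,G], logical=[l,D,E,F,G,A,B]
After op 4 (swap(6, 1)): offset=2, physical=[A,D,l,B,E,F,G], logical=[l,B,E,F,G,A,D]
After op 5 (swap(3, 6)): offset=2, physical=[A,F,l,B,E,D,G], logical=[l,B,E,D,G,A,F]
After op 6 (swap(1, 4)): offset=2, physical=[A,F,l,G,E,D,B], logical=[l,G,E,D,B,A,F]
After op 7 (rotate(+2)): offset=4, physical=[A,F,l,G,E,D,B], logical=[E,D,B,A,F,l,G]
After op 8 (swap(6, 2)): offset=4, physical=[A,F,l,B,E,D,G], logical=[E,D,G,A,F,l,B]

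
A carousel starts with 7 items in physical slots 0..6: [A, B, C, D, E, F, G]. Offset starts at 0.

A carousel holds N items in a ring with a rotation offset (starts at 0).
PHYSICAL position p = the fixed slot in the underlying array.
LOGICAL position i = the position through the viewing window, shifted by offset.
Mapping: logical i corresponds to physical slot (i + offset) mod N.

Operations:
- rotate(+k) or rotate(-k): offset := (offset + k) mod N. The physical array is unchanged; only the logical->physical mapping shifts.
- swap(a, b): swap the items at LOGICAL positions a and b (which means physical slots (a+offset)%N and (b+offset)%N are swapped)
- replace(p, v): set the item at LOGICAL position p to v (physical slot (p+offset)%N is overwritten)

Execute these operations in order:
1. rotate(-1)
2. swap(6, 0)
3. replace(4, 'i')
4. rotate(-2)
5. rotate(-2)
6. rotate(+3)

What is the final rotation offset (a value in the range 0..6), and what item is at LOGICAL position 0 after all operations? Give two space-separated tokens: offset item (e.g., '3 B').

Answer: 5 G

Derivation:
After op 1 (rotate(-1)): offset=6, physical=[A,B,C,D,E,F,G], logical=[G,A,B,C,D,E,F]
After op 2 (swap(6, 0)): offset=6, physical=[A,B,C,D,E,G,F], logical=[F,A,B,C,D,E,G]
After op 3 (replace(4, 'i')): offset=6, physical=[A,B,C,i,E,G,F], logical=[F,A,B,C,i,E,G]
After op 4 (rotate(-2)): offset=4, physical=[A,B,C,i,E,G,F], logical=[E,G,F,A,B,C,i]
After op 5 (rotate(-2)): offset=2, physical=[A,B,C,i,E,G,F], logical=[C,i,E,G,F,A,B]
After op 6 (rotate(+3)): offset=5, physical=[A,B,C,i,E,G,F], logical=[G,F,A,B,C,i,E]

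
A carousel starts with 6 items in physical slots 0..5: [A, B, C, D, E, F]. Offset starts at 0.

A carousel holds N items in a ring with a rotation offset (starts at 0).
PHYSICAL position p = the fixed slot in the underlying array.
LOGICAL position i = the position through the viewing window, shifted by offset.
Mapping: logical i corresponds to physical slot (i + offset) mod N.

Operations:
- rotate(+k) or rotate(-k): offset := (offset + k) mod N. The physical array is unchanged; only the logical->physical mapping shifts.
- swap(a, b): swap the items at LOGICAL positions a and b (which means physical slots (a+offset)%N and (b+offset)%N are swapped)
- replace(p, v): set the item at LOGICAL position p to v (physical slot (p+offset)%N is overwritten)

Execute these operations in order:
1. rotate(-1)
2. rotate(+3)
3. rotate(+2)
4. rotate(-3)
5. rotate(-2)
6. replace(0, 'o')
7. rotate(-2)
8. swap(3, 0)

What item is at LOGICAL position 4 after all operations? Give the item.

After op 1 (rotate(-1)): offset=5, physical=[A,B,C,D,E,F], logical=[F,A,B,C,D,E]
After op 2 (rotate(+3)): offset=2, physical=[A,B,C,D,E,F], logical=[C,D,E,F,A,B]
After op 3 (rotate(+2)): offset=4, physical=[A,B,C,D,E,F], logical=[E,F,A,B,C,D]
After op 4 (rotate(-3)): offset=1, physical=[A,B,C,D,E,F], logical=[B,C,D,E,F,A]
After op 5 (rotate(-2)): offset=5, physical=[A,B,C,D,E,F], logical=[F,A,B,C,D,E]
After op 6 (replace(0, 'o')): offset=5, physical=[A,B,C,D,E,o], logical=[o,A,B,C,D,E]
After op 7 (rotate(-2)): offset=3, physical=[A,B,C,D,E,o], logical=[D,E,o,A,B,C]
After op 8 (swap(3, 0)): offset=3, physical=[D,B,C,A,E,o], logical=[A,E,o,D,B,C]

Answer: B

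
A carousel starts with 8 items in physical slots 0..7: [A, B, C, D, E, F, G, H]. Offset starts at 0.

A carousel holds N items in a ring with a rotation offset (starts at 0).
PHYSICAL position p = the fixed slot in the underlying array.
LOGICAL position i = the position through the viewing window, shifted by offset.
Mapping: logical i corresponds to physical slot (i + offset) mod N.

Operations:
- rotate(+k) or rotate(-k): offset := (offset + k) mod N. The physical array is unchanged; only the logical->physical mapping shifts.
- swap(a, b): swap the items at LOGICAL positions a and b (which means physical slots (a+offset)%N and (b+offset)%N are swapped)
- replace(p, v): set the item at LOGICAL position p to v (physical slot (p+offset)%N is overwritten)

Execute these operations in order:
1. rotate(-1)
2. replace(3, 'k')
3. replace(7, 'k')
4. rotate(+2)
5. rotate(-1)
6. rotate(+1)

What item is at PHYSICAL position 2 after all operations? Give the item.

Answer: k

Derivation:
After op 1 (rotate(-1)): offset=7, physical=[A,B,C,D,E,F,G,H], logical=[H,A,B,C,D,E,F,G]
After op 2 (replace(3, 'k')): offset=7, physical=[A,B,k,D,E,F,G,H], logical=[H,A,B,k,D,E,F,G]
After op 3 (replace(7, 'k')): offset=7, physical=[A,B,k,D,E,F,k,H], logical=[H,A,B,k,D,E,F,k]
After op 4 (rotate(+2)): offset=1, physical=[A,B,k,D,E,F,k,H], logical=[B,k,D,E,F,k,H,A]
After op 5 (rotate(-1)): offset=0, physical=[A,B,k,D,E,F,k,H], logical=[A,B,k,D,E,F,k,H]
After op 6 (rotate(+1)): offset=1, physical=[A,B,k,D,E,F,k,H], logical=[B,k,D,E,F,k,H,A]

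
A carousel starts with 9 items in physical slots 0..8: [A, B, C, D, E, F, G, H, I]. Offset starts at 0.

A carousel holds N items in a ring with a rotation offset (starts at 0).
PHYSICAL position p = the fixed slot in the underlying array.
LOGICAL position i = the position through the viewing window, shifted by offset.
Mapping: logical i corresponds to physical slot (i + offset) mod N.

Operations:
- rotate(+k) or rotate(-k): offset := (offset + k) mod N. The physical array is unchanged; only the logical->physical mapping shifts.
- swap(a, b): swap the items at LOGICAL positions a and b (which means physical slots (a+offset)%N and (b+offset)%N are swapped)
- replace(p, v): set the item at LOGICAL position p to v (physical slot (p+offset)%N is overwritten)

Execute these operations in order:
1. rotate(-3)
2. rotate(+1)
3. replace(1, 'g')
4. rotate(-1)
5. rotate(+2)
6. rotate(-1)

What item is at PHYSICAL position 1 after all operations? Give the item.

After op 1 (rotate(-3)): offset=6, physical=[A,B,C,D,E,F,G,H,I], logical=[G,H,I,A,B,C,D,E,F]
After op 2 (rotate(+1)): offset=7, physical=[A,B,C,D,E,F,G,H,I], logical=[H,I,A,B,C,D,E,F,G]
After op 3 (replace(1, 'g')): offset=7, physical=[A,B,C,D,E,F,G,H,g], logical=[H,g,A,B,C,D,E,F,G]
After op 4 (rotate(-1)): offset=6, physical=[A,B,C,D,E,F,G,H,g], logical=[G,H,g,A,B,C,D,E,F]
After op 5 (rotate(+2)): offset=8, physical=[A,B,C,D,E,F,G,H,g], logical=[g,A,B,C,D,E,F,G,H]
After op 6 (rotate(-1)): offset=7, physical=[A,B,C,D,E,F,G,H,g], logical=[H,g,A,B,C,D,E,F,G]

Answer: B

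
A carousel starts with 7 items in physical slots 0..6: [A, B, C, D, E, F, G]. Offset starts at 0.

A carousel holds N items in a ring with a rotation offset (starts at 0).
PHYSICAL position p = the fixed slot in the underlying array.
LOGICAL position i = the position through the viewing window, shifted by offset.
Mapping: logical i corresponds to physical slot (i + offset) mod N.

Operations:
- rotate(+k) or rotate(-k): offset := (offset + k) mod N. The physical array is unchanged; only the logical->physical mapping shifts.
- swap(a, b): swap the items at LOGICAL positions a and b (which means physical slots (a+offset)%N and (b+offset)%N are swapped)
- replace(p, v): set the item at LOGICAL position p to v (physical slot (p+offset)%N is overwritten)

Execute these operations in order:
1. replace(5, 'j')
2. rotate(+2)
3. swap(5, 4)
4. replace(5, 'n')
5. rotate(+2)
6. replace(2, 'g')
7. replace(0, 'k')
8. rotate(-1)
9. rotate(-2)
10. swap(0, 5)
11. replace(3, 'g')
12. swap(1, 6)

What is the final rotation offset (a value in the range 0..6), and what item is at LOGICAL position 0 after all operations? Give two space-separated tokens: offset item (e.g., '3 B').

After op 1 (replace(5, 'j')): offset=0, physical=[A,B,C,D,E,j,G], logical=[A,B,C,D,E,j,G]
After op 2 (rotate(+2)): offset=2, physical=[A,B,C,D,E,j,G], logical=[C,D,E,j,G,A,B]
After op 3 (swap(5, 4)): offset=2, physical=[G,B,C,D,E,j,A], logical=[C,D,E,j,A,G,B]
After op 4 (replace(5, 'n')): offset=2, physical=[n,B,C,D,E,j,A], logical=[C,D,E,j,A,n,B]
After op 5 (rotate(+2)): offset=4, physical=[n,B,C,D,E,j,A], logical=[E,j,A,n,B,C,D]
After op 6 (replace(2, 'g')): offset=4, physical=[n,B,C,D,E,j,g], logical=[E,j,g,n,B,C,D]
After op 7 (replace(0, 'k')): offset=4, physical=[n,B,C,D,k,j,g], logical=[k,j,g,n,B,C,D]
After op 8 (rotate(-1)): offset=3, physical=[n,B,C,D,k,j,g], logical=[D,k,j,g,n,B,C]
After op 9 (rotate(-2)): offset=1, physical=[n,B,C,D,k,j,g], logical=[B,C,D,k,j,g,n]
After op 10 (swap(0, 5)): offset=1, physical=[n,g,C,D,k,j,B], logical=[g,C,D,k,j,B,n]
After op 11 (replace(3, 'g')): offset=1, physical=[n,g,C,D,g,j,B], logical=[g,C,D,g,j,B,n]
After op 12 (swap(1, 6)): offset=1, physical=[C,g,n,D,g,j,B], logical=[g,n,D,g,j,B,C]

Answer: 1 g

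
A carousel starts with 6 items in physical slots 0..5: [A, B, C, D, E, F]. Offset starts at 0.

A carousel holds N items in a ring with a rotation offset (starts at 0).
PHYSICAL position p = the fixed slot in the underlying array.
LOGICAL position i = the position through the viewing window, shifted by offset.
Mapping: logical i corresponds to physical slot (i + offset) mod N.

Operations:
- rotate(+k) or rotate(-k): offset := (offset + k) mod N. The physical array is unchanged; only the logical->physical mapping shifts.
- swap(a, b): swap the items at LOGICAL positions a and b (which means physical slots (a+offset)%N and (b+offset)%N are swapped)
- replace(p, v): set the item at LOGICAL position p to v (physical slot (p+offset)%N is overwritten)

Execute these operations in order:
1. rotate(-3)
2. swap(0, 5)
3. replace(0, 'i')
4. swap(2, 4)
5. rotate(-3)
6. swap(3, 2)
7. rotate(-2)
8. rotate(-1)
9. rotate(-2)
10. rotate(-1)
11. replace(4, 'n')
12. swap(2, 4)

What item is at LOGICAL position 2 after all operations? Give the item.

Answer: n

Derivation:
After op 1 (rotate(-3)): offset=3, physical=[A,B,C,D,E,F], logical=[D,E,F,A,B,C]
After op 2 (swap(0, 5)): offset=3, physical=[A,B,D,C,E,F], logical=[C,E,F,A,B,D]
After op 3 (replace(0, 'i')): offset=3, physical=[A,B,D,i,E,F], logical=[i,E,F,A,B,D]
After op 4 (swap(2, 4)): offset=3, physical=[A,F,D,i,E,B], logical=[i,E,B,A,F,D]
After op 5 (rotate(-3)): offset=0, physical=[A,F,D,i,E,B], logical=[A,F,D,i,E,B]
After op 6 (swap(3, 2)): offset=0, physical=[A,F,i,D,E,B], logical=[A,F,i,D,E,B]
After op 7 (rotate(-2)): offset=4, physical=[A,F,i,D,E,B], logical=[E,B,A,F,i,D]
After op 8 (rotate(-1)): offset=3, physical=[A,F,i,D,E,B], logical=[D,E,B,A,F,i]
After op 9 (rotate(-2)): offset=1, physical=[A,F,i,D,E,B], logical=[F,i,D,E,B,A]
After op 10 (rotate(-1)): offset=0, physical=[A,F,i,D,E,B], logical=[A,F,i,D,E,B]
After op 11 (replace(4, 'n')): offset=0, physical=[A,F,i,D,n,B], logical=[A,F,i,D,n,B]
After op 12 (swap(2, 4)): offset=0, physical=[A,F,n,D,i,B], logical=[A,F,n,D,i,B]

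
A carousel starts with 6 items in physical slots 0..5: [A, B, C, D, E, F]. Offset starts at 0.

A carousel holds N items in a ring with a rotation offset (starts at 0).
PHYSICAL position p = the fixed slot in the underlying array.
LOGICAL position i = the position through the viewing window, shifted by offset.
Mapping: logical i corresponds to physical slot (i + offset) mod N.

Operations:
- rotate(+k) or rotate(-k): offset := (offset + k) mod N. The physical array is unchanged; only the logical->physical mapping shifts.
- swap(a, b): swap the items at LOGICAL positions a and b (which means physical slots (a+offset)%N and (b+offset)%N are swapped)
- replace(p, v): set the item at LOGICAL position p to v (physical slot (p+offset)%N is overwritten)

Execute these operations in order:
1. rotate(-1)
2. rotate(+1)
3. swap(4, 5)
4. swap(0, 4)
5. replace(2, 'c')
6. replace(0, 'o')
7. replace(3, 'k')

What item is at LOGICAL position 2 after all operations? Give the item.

After op 1 (rotate(-1)): offset=5, physical=[A,B,C,D,E,F], logical=[F,A,B,C,D,E]
After op 2 (rotate(+1)): offset=0, physical=[A,B,C,D,E,F], logical=[A,B,C,D,E,F]
After op 3 (swap(4, 5)): offset=0, physical=[A,B,C,D,F,E], logical=[A,B,C,D,F,E]
After op 4 (swap(0, 4)): offset=0, physical=[F,B,C,D,A,E], logical=[F,B,C,D,A,E]
After op 5 (replace(2, 'c')): offset=0, physical=[F,B,c,D,A,E], logical=[F,B,c,D,A,E]
After op 6 (replace(0, 'o')): offset=0, physical=[o,B,c,D,A,E], logical=[o,B,c,D,A,E]
After op 7 (replace(3, 'k')): offset=0, physical=[o,B,c,k,A,E], logical=[o,B,c,k,A,E]

Answer: c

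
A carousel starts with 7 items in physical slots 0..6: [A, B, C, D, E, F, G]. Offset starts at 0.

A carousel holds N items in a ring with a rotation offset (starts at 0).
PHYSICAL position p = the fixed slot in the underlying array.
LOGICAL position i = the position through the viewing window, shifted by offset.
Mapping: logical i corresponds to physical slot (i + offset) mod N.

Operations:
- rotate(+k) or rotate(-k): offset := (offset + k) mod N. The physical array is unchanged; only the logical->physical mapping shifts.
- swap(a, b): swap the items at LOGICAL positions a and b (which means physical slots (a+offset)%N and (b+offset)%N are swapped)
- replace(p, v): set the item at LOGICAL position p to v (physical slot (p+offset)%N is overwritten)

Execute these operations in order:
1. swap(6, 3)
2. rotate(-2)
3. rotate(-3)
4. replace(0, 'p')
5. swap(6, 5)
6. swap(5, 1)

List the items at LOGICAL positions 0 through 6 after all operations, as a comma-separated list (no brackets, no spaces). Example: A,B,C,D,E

Answer: p,B,E,F,D,G,A

Derivation:
After op 1 (swap(6, 3)): offset=0, physical=[A,B,C,G,E,F,D], logical=[A,B,C,G,E,F,D]
After op 2 (rotate(-2)): offset=5, physical=[A,B,C,G,E,F,D], logical=[F,D,A,B,C,G,E]
After op 3 (rotate(-3)): offset=2, physical=[A,B,C,G,E,F,D], logical=[C,G,E,F,D,A,B]
After op 4 (replace(0, 'p')): offset=2, physical=[A,B,p,G,E,F,D], logical=[p,G,E,F,D,A,B]
After op 5 (swap(6, 5)): offset=2, physical=[B,A,p,G,E,F,D], logical=[p,G,E,F,D,B,A]
After op 6 (swap(5, 1)): offset=2, physical=[G,A,p,B,E,F,D], logical=[p,B,E,F,D,G,A]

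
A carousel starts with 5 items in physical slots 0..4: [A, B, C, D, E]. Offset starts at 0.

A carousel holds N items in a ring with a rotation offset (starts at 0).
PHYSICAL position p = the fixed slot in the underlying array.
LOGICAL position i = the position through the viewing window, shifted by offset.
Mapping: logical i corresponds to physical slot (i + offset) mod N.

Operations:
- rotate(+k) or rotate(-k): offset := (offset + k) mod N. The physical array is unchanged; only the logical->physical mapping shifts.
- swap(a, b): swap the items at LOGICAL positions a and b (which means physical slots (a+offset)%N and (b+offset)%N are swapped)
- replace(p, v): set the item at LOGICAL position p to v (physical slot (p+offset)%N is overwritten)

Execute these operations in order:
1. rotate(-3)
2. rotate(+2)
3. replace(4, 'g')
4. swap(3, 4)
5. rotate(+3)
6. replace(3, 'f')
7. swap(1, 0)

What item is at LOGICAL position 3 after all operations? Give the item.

After op 1 (rotate(-3)): offset=2, physical=[A,B,C,D,E], logical=[C,D,E,A,B]
After op 2 (rotate(+2)): offset=4, physical=[A,B,C,D,E], logical=[E,A,B,C,D]
After op 3 (replace(4, 'g')): offset=4, physical=[A,B,C,g,E], logical=[E,A,B,C,g]
After op 4 (swap(3, 4)): offset=4, physical=[A,B,g,C,E], logical=[E,A,B,g,C]
After op 5 (rotate(+3)): offset=2, physical=[A,B,g,C,E], logical=[g,C,E,A,B]
After op 6 (replace(3, 'f')): offset=2, physical=[f,B,g,C,E], logical=[g,C,E,f,B]
After op 7 (swap(1, 0)): offset=2, physical=[f,B,C,g,E], logical=[C,g,E,f,B]

Answer: f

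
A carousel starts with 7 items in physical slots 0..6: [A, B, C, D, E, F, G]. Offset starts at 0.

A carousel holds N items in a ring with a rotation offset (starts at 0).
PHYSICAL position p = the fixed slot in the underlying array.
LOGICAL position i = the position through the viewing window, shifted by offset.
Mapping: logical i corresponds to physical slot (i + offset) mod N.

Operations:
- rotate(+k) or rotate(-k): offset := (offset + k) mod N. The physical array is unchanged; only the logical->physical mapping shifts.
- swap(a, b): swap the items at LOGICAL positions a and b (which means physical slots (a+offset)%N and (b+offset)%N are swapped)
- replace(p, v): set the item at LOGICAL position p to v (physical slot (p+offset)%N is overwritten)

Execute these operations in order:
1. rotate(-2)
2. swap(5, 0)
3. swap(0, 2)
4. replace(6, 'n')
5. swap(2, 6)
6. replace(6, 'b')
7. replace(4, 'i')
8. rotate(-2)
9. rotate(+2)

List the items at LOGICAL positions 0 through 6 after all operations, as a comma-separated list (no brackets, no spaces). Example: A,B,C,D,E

After op 1 (rotate(-2)): offset=5, physical=[A,B,C,D,E,F,G], logical=[F,G,A,B,C,D,E]
After op 2 (swap(5, 0)): offset=5, physical=[A,B,C,F,E,D,G], logical=[D,G,A,B,C,F,E]
After op 3 (swap(0, 2)): offset=5, physical=[D,B,C,F,E,A,G], logical=[A,G,D,B,C,F,E]
After op 4 (replace(6, 'n')): offset=5, physical=[D,B,C,F,n,A,G], logical=[A,G,D,B,C,F,n]
After op 5 (swap(2, 6)): offset=5, physical=[n,B,C,F,D,A,G], logical=[A,G,n,B,C,F,D]
After op 6 (replace(6, 'b')): offset=5, physical=[n,B,C,F,b,A,G], logical=[A,G,n,B,C,F,b]
After op 7 (replace(4, 'i')): offset=5, physical=[n,B,i,F,b,A,G], logical=[A,G,n,B,i,F,b]
After op 8 (rotate(-2)): offset=3, physical=[n,B,i,F,b,A,G], logical=[F,b,A,G,n,B,i]
After op 9 (rotate(+2)): offset=5, physical=[n,B,i,F,b,A,G], logical=[A,G,n,B,i,F,b]

Answer: A,G,n,B,i,F,b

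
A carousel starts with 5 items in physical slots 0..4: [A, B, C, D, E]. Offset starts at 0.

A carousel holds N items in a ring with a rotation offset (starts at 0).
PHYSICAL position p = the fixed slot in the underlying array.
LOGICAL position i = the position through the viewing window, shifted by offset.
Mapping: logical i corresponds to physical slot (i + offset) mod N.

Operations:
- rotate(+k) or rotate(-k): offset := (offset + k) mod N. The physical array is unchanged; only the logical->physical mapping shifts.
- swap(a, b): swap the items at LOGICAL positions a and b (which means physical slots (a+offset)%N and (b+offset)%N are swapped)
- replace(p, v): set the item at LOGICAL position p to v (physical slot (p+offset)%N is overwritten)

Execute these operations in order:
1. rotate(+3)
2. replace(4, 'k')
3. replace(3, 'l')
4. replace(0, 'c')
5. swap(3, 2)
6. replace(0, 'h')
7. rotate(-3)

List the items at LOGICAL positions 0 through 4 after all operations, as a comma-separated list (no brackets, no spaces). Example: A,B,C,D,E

After op 1 (rotate(+3)): offset=3, physical=[A,B,C,D,E], logical=[D,E,A,B,C]
After op 2 (replace(4, 'k')): offset=3, physical=[A,B,k,D,E], logical=[D,E,A,B,k]
After op 3 (replace(3, 'l')): offset=3, physical=[A,l,k,D,E], logical=[D,E,A,l,k]
After op 4 (replace(0, 'c')): offset=3, physical=[A,l,k,c,E], logical=[c,E,A,l,k]
After op 5 (swap(3, 2)): offset=3, physical=[l,A,k,c,E], logical=[c,E,l,A,k]
After op 6 (replace(0, 'h')): offset=3, physical=[l,A,k,h,E], logical=[h,E,l,A,k]
After op 7 (rotate(-3)): offset=0, physical=[l,A,k,h,E], logical=[l,A,k,h,E]

Answer: l,A,k,h,E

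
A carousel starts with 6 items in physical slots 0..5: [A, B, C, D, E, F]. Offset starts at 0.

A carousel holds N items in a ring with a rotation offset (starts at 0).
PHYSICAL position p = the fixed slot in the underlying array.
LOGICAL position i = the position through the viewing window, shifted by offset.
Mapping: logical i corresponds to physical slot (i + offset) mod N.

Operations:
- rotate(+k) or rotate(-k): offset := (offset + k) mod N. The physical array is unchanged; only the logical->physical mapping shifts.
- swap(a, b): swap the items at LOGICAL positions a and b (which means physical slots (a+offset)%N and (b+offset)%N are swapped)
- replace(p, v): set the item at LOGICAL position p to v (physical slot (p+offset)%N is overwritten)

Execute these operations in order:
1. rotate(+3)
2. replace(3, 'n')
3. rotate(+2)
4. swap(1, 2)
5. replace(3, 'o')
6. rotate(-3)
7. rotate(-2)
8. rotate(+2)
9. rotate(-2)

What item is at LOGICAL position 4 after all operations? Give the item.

After op 1 (rotate(+3)): offset=3, physical=[A,B,C,D,E,F], logical=[D,E,F,A,B,C]
After op 2 (replace(3, 'n')): offset=3, physical=[n,B,C,D,E,F], logical=[D,E,F,n,B,C]
After op 3 (rotate(+2)): offset=5, physical=[n,B,C,D,E,F], logical=[F,n,B,C,D,E]
After op 4 (swap(1, 2)): offset=5, physical=[B,n,C,D,E,F], logical=[F,B,n,C,D,E]
After op 5 (replace(3, 'o')): offset=5, physical=[B,n,o,D,E,F], logical=[F,B,n,o,D,E]
After op 6 (rotate(-3)): offset=2, physical=[B,n,o,D,E,F], logical=[o,D,E,F,B,n]
After op 7 (rotate(-2)): offset=0, physical=[B,n,o,D,E,F], logical=[B,n,o,D,E,F]
After op 8 (rotate(+2)): offset=2, physical=[B,n,o,D,E,F], logical=[o,D,E,F,B,n]
After op 9 (rotate(-2)): offset=0, physical=[B,n,o,D,E,F], logical=[B,n,o,D,E,F]

Answer: E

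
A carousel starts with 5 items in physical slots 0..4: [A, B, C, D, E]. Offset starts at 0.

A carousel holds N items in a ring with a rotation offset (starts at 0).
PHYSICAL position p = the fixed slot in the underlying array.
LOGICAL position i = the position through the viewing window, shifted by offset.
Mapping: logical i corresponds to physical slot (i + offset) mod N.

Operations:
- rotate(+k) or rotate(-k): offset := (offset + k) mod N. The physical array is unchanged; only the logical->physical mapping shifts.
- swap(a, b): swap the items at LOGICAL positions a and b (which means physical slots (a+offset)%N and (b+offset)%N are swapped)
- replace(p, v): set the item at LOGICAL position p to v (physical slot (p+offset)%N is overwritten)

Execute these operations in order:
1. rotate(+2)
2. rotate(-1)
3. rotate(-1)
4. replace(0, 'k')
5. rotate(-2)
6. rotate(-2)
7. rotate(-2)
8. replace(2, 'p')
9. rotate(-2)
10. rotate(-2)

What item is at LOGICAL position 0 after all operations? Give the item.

After op 1 (rotate(+2)): offset=2, physical=[A,B,C,D,E], logical=[C,D,E,A,B]
After op 2 (rotate(-1)): offset=1, physical=[A,B,C,D,E], logical=[B,C,D,E,A]
After op 3 (rotate(-1)): offset=0, physical=[A,B,C,D,E], logical=[A,B,C,D,E]
After op 4 (replace(0, 'k')): offset=0, physical=[k,B,C,D,E], logical=[k,B,C,D,E]
After op 5 (rotate(-2)): offset=3, physical=[k,B,C,D,E], logical=[D,E,k,B,C]
After op 6 (rotate(-2)): offset=1, physical=[k,B,C,D,E], logical=[B,C,D,E,k]
After op 7 (rotate(-2)): offset=4, physical=[k,B,C,D,E], logical=[E,k,B,C,D]
After op 8 (replace(2, 'p')): offset=4, physical=[k,p,C,D,E], logical=[E,k,p,C,D]
After op 9 (rotate(-2)): offset=2, physical=[k,p,C,D,E], logical=[C,D,E,k,p]
After op 10 (rotate(-2)): offset=0, physical=[k,p,C,D,E], logical=[k,p,C,D,E]

Answer: k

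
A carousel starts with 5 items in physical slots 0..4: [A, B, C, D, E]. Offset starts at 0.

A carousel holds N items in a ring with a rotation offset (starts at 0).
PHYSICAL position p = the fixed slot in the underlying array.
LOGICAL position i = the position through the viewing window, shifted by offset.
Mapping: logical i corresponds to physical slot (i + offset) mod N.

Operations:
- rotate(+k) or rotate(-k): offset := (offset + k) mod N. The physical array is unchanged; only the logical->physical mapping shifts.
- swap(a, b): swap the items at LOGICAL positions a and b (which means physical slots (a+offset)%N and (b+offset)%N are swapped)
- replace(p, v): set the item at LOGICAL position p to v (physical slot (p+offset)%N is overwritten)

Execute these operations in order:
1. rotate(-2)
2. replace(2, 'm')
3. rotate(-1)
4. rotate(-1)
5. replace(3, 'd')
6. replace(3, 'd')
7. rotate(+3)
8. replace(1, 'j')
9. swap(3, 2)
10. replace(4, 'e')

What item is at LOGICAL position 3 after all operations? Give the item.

Answer: B

Derivation:
After op 1 (rotate(-2)): offset=3, physical=[A,B,C,D,E], logical=[D,E,A,B,C]
After op 2 (replace(2, 'm')): offset=3, physical=[m,B,C,D,E], logical=[D,E,m,B,C]
After op 3 (rotate(-1)): offset=2, physical=[m,B,C,D,E], logical=[C,D,E,m,B]
After op 4 (rotate(-1)): offset=1, physical=[m,B,C,D,E], logical=[B,C,D,E,m]
After op 5 (replace(3, 'd')): offset=1, physical=[m,B,C,D,d], logical=[B,C,D,d,m]
After op 6 (replace(3, 'd')): offset=1, physical=[m,B,C,D,d], logical=[B,C,D,d,m]
After op 7 (rotate(+3)): offset=4, physical=[m,B,C,D,d], logical=[d,m,B,C,D]
After op 8 (replace(1, 'j')): offset=4, physical=[j,B,C,D,d], logical=[d,j,B,C,D]
After op 9 (swap(3, 2)): offset=4, physical=[j,C,B,D,d], logical=[d,j,C,B,D]
After op 10 (replace(4, 'e')): offset=4, physical=[j,C,B,e,d], logical=[d,j,C,B,e]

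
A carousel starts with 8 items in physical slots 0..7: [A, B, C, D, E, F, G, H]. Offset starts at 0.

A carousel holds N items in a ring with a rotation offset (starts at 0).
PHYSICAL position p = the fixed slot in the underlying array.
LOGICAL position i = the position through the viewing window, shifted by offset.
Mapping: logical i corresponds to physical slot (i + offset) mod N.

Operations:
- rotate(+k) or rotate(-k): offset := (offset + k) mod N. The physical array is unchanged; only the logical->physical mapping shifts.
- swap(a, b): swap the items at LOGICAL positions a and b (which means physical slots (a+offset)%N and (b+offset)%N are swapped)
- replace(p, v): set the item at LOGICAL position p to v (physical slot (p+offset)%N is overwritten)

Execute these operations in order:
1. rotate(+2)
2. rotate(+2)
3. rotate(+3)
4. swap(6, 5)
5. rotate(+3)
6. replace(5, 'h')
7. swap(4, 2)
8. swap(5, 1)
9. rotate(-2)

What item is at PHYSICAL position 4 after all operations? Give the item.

After op 1 (rotate(+2)): offset=2, physical=[A,B,C,D,E,F,G,H], logical=[C,D,E,F,G,H,A,B]
After op 2 (rotate(+2)): offset=4, physical=[A,B,C,D,E,F,G,H], logical=[E,F,G,H,A,B,C,D]
After op 3 (rotate(+3)): offset=7, physical=[A,B,C,D,E,F,G,H], logical=[H,A,B,C,D,E,F,G]
After op 4 (swap(6, 5)): offset=7, physical=[A,B,C,D,F,E,G,H], logical=[H,A,B,C,D,F,E,G]
After op 5 (rotate(+3)): offset=2, physical=[A,B,C,D,F,E,G,H], logical=[C,D,F,E,G,H,A,B]
After op 6 (replace(5, 'h')): offset=2, physical=[A,B,C,D,F,E,G,h], logical=[C,D,F,E,G,h,A,B]
After op 7 (swap(4, 2)): offset=2, physical=[A,B,C,D,G,E,F,h], logical=[C,D,G,E,F,h,A,B]
After op 8 (swap(5, 1)): offset=2, physical=[A,B,C,h,G,E,F,D], logical=[C,h,G,E,F,D,A,B]
After op 9 (rotate(-2)): offset=0, physical=[A,B,C,h,G,E,F,D], logical=[A,B,C,h,G,E,F,D]

Answer: G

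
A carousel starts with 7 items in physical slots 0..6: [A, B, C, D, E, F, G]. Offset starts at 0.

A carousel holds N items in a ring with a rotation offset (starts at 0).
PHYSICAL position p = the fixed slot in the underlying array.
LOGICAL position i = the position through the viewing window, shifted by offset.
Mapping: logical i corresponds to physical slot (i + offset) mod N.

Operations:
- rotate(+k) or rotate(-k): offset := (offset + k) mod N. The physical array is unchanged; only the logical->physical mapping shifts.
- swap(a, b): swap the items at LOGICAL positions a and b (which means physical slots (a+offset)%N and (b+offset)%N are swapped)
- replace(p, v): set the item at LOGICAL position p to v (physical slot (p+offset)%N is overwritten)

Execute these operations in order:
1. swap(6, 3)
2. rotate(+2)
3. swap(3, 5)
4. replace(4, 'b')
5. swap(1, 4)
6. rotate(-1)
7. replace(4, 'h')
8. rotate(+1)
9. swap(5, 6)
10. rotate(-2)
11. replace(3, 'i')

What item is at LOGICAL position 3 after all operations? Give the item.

Answer: i

Derivation:
After op 1 (swap(6, 3)): offset=0, physical=[A,B,C,G,E,F,D], logical=[A,B,C,G,E,F,D]
After op 2 (rotate(+2)): offset=2, physical=[A,B,C,G,E,F,D], logical=[C,G,E,F,D,A,B]
After op 3 (swap(3, 5)): offset=2, physical=[F,B,C,G,E,A,D], logical=[C,G,E,A,D,F,B]
After op 4 (replace(4, 'b')): offset=2, physical=[F,B,C,G,E,A,b], logical=[C,G,E,A,b,F,B]
After op 5 (swap(1, 4)): offset=2, physical=[F,B,C,b,E,A,G], logical=[C,b,E,A,G,F,B]
After op 6 (rotate(-1)): offset=1, physical=[F,B,C,b,E,A,G], logical=[B,C,b,E,A,G,F]
After op 7 (replace(4, 'h')): offset=1, physical=[F,B,C,b,E,h,G], logical=[B,C,b,E,h,G,F]
After op 8 (rotate(+1)): offset=2, physical=[F,B,C,b,E,h,G], logical=[C,b,E,h,G,F,B]
After op 9 (swap(5, 6)): offset=2, physical=[B,F,C,b,E,h,G], logical=[C,b,E,h,G,B,F]
After op 10 (rotate(-2)): offset=0, physical=[B,F,C,b,E,h,G], logical=[B,F,C,b,E,h,G]
After op 11 (replace(3, 'i')): offset=0, physical=[B,F,C,i,E,h,G], logical=[B,F,C,i,E,h,G]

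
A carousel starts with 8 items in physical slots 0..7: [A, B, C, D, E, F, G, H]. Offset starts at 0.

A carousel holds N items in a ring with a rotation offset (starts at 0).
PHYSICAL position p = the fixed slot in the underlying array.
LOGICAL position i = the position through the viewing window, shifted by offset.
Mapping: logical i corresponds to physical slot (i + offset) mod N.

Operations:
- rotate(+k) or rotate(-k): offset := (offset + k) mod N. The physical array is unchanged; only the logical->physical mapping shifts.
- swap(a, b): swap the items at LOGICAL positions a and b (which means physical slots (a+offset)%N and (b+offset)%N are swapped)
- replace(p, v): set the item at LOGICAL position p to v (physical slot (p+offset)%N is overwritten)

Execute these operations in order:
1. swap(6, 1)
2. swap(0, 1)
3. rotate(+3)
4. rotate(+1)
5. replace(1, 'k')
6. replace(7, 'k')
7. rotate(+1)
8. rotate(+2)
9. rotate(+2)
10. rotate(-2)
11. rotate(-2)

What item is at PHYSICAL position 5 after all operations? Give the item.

After op 1 (swap(6, 1)): offset=0, physical=[A,G,C,D,E,F,B,H], logical=[A,G,C,D,E,F,B,H]
After op 2 (swap(0, 1)): offset=0, physical=[G,A,C,D,E,F,B,H], logical=[G,A,C,D,E,F,B,H]
After op 3 (rotate(+3)): offset=3, physical=[G,A,C,D,E,F,B,H], logical=[D,E,F,B,H,G,A,C]
After op 4 (rotate(+1)): offset=4, physical=[G,A,C,D,E,F,B,H], logical=[E,F,B,H,G,A,C,D]
After op 5 (replace(1, 'k')): offset=4, physical=[G,A,C,D,E,k,B,H], logical=[E,k,B,H,G,A,C,D]
After op 6 (replace(7, 'k')): offset=4, physical=[G,A,C,k,E,k,B,H], logical=[E,k,B,H,G,A,C,k]
After op 7 (rotate(+1)): offset=5, physical=[G,A,C,k,E,k,B,H], logical=[k,B,H,G,A,C,k,E]
After op 8 (rotate(+2)): offset=7, physical=[G,A,C,k,E,k,B,H], logical=[H,G,A,C,k,E,k,B]
After op 9 (rotate(+2)): offset=1, physical=[G,A,C,k,E,k,B,H], logical=[A,C,k,E,k,B,H,G]
After op 10 (rotate(-2)): offset=7, physical=[G,A,C,k,E,k,B,H], logical=[H,G,A,C,k,E,k,B]
After op 11 (rotate(-2)): offset=5, physical=[G,A,C,k,E,k,B,H], logical=[k,B,H,G,A,C,k,E]

Answer: k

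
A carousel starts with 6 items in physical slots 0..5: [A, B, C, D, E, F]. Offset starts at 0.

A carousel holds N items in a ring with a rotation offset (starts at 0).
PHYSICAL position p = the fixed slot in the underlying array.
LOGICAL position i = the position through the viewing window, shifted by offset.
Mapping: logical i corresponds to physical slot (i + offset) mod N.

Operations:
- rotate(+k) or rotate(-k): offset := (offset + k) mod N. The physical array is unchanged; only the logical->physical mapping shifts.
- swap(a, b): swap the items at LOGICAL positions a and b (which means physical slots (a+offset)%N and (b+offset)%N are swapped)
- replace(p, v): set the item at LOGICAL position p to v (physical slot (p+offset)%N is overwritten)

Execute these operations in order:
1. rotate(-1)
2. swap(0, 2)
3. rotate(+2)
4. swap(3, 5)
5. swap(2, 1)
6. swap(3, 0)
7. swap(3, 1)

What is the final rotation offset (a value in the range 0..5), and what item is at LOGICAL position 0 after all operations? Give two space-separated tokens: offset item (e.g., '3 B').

Answer: 1 A

Derivation:
After op 1 (rotate(-1)): offset=5, physical=[A,B,C,D,E,F], logical=[F,A,B,C,D,E]
After op 2 (swap(0, 2)): offset=5, physical=[A,F,C,D,E,B], logical=[B,A,F,C,D,E]
After op 3 (rotate(+2)): offset=1, physical=[A,F,C,D,E,B], logical=[F,C,D,E,B,A]
After op 4 (swap(3, 5)): offset=1, physical=[E,F,C,D,A,B], logical=[F,C,D,A,B,E]
After op 5 (swap(2, 1)): offset=1, physical=[E,F,D,C,A,B], logical=[F,D,C,A,B,E]
After op 6 (swap(3, 0)): offset=1, physical=[E,A,D,C,F,B], logical=[A,D,C,F,B,E]
After op 7 (swap(3, 1)): offset=1, physical=[E,A,F,C,D,B], logical=[A,F,C,D,B,E]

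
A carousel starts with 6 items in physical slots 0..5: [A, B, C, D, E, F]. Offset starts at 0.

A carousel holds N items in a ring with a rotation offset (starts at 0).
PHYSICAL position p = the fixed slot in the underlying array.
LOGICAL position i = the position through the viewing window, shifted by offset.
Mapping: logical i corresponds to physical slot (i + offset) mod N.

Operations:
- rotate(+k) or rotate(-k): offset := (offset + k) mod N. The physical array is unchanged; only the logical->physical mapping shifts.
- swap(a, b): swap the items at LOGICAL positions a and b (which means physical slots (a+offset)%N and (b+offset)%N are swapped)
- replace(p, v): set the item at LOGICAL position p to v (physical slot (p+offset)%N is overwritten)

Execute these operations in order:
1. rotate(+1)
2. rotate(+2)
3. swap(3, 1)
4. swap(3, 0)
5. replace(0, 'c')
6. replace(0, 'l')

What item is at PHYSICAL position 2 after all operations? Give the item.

After op 1 (rotate(+1)): offset=1, physical=[A,B,C,D,E,F], logical=[B,C,D,E,F,A]
After op 2 (rotate(+2)): offset=3, physical=[A,B,C,D,E,F], logical=[D,E,F,A,B,C]
After op 3 (swap(3, 1)): offset=3, physical=[E,B,C,D,A,F], logical=[D,A,F,E,B,C]
After op 4 (swap(3, 0)): offset=3, physical=[D,B,C,E,A,F], logical=[E,A,F,D,B,C]
After op 5 (replace(0, 'c')): offset=3, physical=[D,B,C,c,A,F], logical=[c,A,F,D,B,C]
After op 6 (replace(0, 'l')): offset=3, physical=[D,B,C,l,A,F], logical=[l,A,F,D,B,C]

Answer: C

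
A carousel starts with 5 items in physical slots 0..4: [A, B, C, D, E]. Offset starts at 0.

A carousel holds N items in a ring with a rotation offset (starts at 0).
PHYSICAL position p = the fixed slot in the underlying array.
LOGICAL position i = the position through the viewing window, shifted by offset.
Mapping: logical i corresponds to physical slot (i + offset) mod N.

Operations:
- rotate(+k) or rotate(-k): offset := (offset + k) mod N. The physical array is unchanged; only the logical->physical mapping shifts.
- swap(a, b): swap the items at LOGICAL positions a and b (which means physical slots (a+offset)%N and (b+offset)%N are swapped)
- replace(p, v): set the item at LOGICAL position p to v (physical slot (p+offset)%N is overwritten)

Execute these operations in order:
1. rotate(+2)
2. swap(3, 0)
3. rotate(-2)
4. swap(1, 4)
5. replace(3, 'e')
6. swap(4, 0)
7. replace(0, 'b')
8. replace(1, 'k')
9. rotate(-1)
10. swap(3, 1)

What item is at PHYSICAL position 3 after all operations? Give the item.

After op 1 (rotate(+2)): offset=2, physical=[A,B,C,D,E], logical=[C,D,E,A,B]
After op 2 (swap(3, 0)): offset=2, physical=[C,B,A,D,E], logical=[A,D,E,C,B]
After op 3 (rotate(-2)): offset=0, physical=[C,B,A,D,E], logical=[C,B,A,D,E]
After op 4 (swap(1, 4)): offset=0, physical=[C,E,A,D,B], logical=[C,E,A,D,B]
After op 5 (replace(3, 'e')): offset=0, physical=[C,E,A,e,B], logical=[C,E,A,e,B]
After op 6 (swap(4, 0)): offset=0, physical=[B,E,A,e,C], logical=[B,E,A,e,C]
After op 7 (replace(0, 'b')): offset=0, physical=[b,E,A,e,C], logical=[b,E,A,e,C]
After op 8 (replace(1, 'k')): offset=0, physical=[b,k,A,e,C], logical=[b,k,A,e,C]
After op 9 (rotate(-1)): offset=4, physical=[b,k,A,e,C], logical=[C,b,k,A,e]
After op 10 (swap(3, 1)): offset=4, physical=[A,k,b,e,C], logical=[C,A,k,b,e]

Answer: e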